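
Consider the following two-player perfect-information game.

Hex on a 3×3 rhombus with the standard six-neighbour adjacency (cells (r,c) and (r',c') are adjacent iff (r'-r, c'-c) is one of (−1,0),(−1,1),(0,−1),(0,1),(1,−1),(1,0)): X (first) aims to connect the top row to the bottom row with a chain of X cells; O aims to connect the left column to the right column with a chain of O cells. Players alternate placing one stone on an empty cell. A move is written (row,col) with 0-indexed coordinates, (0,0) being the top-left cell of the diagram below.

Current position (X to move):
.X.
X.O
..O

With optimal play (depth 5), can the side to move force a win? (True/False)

X winning at [.X./X.O/..O]: True

[.X./X.O/..O] X move#1: (0,0):-1/XX./X.O/..O, (0,2):-1/.XX/X.O/..O, (1,1):+1/.X./XXO/..O*, (2,0):+1/.X./X.O/X.O, (2,1):+1/.X./X.O/.XO
[.X./XXO/..O] O move#2: (0,0):-1/OX./XXO/..O*, (0,2):-1/.XO/XXO/..O, (2,0):-1/.X./XXO/O.O, (2,1):-1/.X./XXO/.OO
[OX./XXO/..O] X move#3: (0,2):+1/OXX/XXO/..O*, (2,0):+1/OX./XXO/X.O, (2,1):+1/OX./XXO/.XO
[OXX/XXO/..O] O move#4: (2,0):-1/OXX/XXO/O.O*, (2,1):-1/OXX/XXO/.OO
[OXX/XXO/O.O] X move#5: (2,1):+1/OXX/XXO/OXO*
[OXX/XXO/OXO] end (terminal -1, O#6); searched .X./X.O/..O to 5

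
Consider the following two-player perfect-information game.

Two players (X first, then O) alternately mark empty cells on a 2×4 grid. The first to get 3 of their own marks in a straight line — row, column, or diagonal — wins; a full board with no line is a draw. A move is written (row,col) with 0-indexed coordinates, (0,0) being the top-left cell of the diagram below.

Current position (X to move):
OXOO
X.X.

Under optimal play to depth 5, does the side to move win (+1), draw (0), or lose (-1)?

p1 X@[OXOO/X.X.]: (1,1)[OXOO/XXX.]+1* (1,3)[OXOO/X.XX]+0
p2 O@[OXOO/XXX.] terminal -1; root [OXOO/X.X.] d5

value(OXOO/X.X., X) = +1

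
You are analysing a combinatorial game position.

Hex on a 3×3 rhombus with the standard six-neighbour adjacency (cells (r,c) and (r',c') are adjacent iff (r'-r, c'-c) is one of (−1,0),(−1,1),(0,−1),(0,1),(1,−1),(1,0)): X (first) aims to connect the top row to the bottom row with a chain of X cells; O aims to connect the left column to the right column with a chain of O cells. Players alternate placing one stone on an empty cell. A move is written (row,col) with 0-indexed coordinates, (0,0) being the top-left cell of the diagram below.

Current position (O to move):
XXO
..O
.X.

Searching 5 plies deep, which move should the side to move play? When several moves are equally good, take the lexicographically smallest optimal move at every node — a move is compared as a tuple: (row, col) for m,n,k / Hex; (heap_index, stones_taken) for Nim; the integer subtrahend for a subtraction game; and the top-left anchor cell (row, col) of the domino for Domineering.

p1 O@[XXO/..O/.X.]: (1,0)[XXO/O.O/.X.]-1 (1,1)[XXO/.OO/.X.]+1* (2,0)[XXO/..O/OX.]-1 (2,2)[XXO/..O/.XO]-1
p2 X@[XXO/.OO/.X.]: (1,0)[XXO/XOO/.X.]-1* (2,0)[XXO/.OO/XX.]-1 (2,2)[XXO/.OO/.XX]-1
p3 O@[XXO/XOO/.X.]: (2,0)[XXO/XOO/OX.]+1* (2,2)[XXO/XOO/.XO]-1
p4 X@[XXO/XOO/OX.] terminal -1; root [XXO/..O/.X.] d5

O's best at [XXO/..O/.X.]: (1,1)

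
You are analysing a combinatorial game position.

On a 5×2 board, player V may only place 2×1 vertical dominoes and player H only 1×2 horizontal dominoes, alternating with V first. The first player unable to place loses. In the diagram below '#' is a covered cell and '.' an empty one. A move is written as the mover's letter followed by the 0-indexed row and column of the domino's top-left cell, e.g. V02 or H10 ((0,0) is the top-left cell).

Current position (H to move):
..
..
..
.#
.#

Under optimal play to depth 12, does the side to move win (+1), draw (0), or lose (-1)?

p1 H@[../../../.#/.#]: H00[##/../../.#/.#]-1 H10[../##/../.#/.#]+1* H20[../../##/.#/.#]-1
p2 V@[../##/../.#/.#]: V20[../##/#./##/.#]-1* V30[../##/../##/##]-1
p3 H@[../##/#./##/.#]: H00[##/##/#./##/.#]+1*
p4 V@[##/##/#./##/.#] terminal -1; root [../../../.#/.#] d12

value(../../../.#/.#, H) = +1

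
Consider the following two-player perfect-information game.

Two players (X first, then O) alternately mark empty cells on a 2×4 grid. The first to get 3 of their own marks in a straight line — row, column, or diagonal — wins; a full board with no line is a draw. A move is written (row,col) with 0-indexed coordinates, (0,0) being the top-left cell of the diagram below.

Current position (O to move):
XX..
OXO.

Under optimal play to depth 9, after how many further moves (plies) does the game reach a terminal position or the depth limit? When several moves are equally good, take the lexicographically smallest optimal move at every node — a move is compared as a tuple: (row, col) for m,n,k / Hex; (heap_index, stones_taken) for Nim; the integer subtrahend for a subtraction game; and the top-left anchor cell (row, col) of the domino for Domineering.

PV length from [XX../OXO.]: 3 plies

[XX../OXO.] O move#1: (0,2):+0/XXO./OXO.*, (0,3):-1/XX.O/OXO., (1,3):-1/XX../OXOO
[XXO./OXO.] X move#2: (0,3):+0/XXOX/OXO.*, (1,3):+0/XXO./OXOX
[XXOX/OXO.] O move#3: (1,3):+0/XXOX/OXOO*
[XXOX/OXOO] end (terminal +0, X#4); searched XX../OXO. to 9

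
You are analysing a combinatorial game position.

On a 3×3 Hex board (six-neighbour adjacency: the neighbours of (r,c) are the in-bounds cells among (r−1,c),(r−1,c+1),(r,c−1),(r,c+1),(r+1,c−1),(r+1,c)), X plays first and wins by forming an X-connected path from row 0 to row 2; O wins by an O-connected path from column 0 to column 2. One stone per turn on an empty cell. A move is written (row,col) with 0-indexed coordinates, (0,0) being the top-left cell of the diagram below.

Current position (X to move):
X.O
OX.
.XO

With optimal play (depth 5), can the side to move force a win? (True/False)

X winning at [X.O/OX./.XO]: True

ply 1, X at X.O/OX./.XO | (0,1)=+1→XXO/OX./.XO*; (1,2)=-1→X.O/OXX/.XO; (2,0)=-1→X.O/OX./XXO
ply 2: XXO/OX./.XO is terminal -1 (O); from X.O/OX./.XO depth 5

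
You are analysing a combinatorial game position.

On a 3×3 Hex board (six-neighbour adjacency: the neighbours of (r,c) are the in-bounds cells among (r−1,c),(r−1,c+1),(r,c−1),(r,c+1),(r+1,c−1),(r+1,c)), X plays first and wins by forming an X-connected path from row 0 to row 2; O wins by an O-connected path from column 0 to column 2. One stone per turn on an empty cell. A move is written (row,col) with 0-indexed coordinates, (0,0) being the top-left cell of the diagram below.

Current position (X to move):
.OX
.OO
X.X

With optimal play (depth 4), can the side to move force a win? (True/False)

X winning at [.OX/.OO/X.X]: False

ply 1, X at .OX/.OO/X.X | (0,0)=-1→XOX/.OO/X.X*; (1,0)=-1→.OX/XOO/X.X; (2,1)=-1→.OX/.OO/XXX
ply 2, O at XOX/.OO/X.X | (1,0)=+1→XOX/OOO/X.X*; (2,1)=-1→XOX/.OO/XOX
ply 3: XOX/OOO/X.X is terminal -1 (X); from .OX/.OO/X.X depth 4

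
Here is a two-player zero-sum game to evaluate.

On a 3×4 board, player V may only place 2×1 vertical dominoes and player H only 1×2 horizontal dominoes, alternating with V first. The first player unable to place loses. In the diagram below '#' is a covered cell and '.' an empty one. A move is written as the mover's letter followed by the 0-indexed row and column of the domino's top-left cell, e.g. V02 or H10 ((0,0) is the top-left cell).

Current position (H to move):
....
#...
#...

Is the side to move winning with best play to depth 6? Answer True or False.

H winning at [..../#.../#...]: True

p1 H@[..../#.../#...]: H00[##../#.../#...]-1 H01[.##./#.../#...]-1 H02[..##/#.../#...]-1 H11[..../###./#...]+1* H12[..../#.##/#...]+1 H21[..../#.../###.]-1 H22[..../#.../#.##]-1
p2 V@[..../###./#...]: V03[...#/####/#...]-1* V13[..../####/#..#]-1
p3 H@[...#/####/#...]: H00[##.#/####/#...]+1* H01[.###/####/#...]+1 H21[...#/####/###.]+1 H22[...#/####/#.##]+1
p4 V@[##.#/####/#...] terminal -1; root [..../#.../#...] d6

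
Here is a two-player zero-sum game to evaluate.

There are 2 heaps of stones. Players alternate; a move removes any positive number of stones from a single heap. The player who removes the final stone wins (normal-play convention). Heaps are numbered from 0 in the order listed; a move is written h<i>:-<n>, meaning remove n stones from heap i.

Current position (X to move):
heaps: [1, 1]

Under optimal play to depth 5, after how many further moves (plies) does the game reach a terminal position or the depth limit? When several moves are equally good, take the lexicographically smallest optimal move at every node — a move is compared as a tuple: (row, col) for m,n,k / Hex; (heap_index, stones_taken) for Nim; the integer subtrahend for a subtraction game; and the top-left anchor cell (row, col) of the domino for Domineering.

[(1,1)] X move#1: h0:-1:-1/(0,1)*, h1:-1:-1/(1,0)
[(0,1)] O move#2: h1:-1:+1/(0,0)*
[(0,0)] end (terminal -1, X#3); searched (1,1) to 5

PV length from [(1,1)]: 2 plies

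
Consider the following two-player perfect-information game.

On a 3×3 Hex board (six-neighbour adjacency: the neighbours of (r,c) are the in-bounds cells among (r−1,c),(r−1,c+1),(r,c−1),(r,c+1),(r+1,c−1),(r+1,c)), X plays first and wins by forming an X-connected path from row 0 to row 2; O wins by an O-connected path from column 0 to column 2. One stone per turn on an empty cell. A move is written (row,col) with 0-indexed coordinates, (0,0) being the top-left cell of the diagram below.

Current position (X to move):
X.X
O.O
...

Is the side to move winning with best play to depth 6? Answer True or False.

X winning at [X.X/O.O/...]: True

ply 1, X at X.X/O.O/... | (0,1)=-1→XXX/O.O/...; (1,1)=+1→X.X/OXO/...*; (2,0)=-1→X.X/O.O/X..; (2,1)=-1→X.X/O.O/.X.; (2,2)=-1→X.X/O.O/..X
ply 2, O at X.X/OXO/... | (0,1)=-1→XOX/OXO/...*; (2,0)=-1→X.X/OXO/O..; (2,1)=-1→X.X/OXO/.O.; (2,2)=-1→X.X/OXO/..O
ply 3, X at XOX/OXO/... | (2,0)=+1→XOX/OXO/X..*; (2,1)=+1→XOX/OXO/.X.; (2,2)=+1→XOX/OXO/..X
ply 4: XOX/OXO/X.. is terminal -1 (O); from X.X/O.O/... depth 6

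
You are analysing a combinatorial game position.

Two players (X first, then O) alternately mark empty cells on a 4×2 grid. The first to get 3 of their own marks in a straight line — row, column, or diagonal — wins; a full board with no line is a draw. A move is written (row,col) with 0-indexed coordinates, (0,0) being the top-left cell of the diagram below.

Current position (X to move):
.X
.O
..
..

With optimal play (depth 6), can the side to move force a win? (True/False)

ply 1, X at .X/.O/../.. | (0,0)=+0→XX/.O/../..*; (1,0)=+0→.X/XO/../..; (2,0)=+0→.X/.O/X./..; (2,1)=+0→.X/.O/.X/..; (3,0)=+0→.X/.O/../X.; (3,1)=+0→.X/.O/../.X
ply 2, O at XX/.O/../.. | (1,0)=+0→XX/OO/../..*; (2,0)=+0→XX/.O/O./..; (2,1)=+0→XX/.O/.O/..; (3,0)=+0→XX/.O/../O.; (3,1)=+0→XX/.O/../.O
ply 3, X at XX/OO/../.. | (2,0)=+0→XX/OO/X./..*; (2,1)=+0→XX/OO/.X/..; (3,0)=+0→XX/OO/../X.; (3,1)=+0→XX/OO/../.X
ply 4, O at XX/OO/X./.. | (2,1)=+0→XX/OO/XO/..*; (3,0)=+0→XX/OO/X./O.; (3,1)=+0→XX/OO/X./.O
ply 5, X at XX/OO/XO/.. | (3,0)=-1→XX/OO/XO/X.; (3,1)=+0→XX/OO/XO/.X*
ply 6, O at XX/OO/XO/.X | (3,0)=+0→XX/OO/XO/OX*
ply 7: XX/OO/XO/OX is terminal +0 (X); from .X/.O/../.. depth 6

X winning at [.X/.O/../..]: False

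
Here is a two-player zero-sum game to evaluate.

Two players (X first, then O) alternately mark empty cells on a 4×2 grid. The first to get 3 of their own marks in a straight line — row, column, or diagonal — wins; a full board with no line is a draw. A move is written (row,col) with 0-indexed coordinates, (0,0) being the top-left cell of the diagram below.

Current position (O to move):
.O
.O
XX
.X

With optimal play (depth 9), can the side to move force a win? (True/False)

p1 O@[.O/.O/XX/.X]: (0,0)[OO/.O/XX/.X]+0* (1,0)[.O/OO/XX/.X]+0 (3,0)[.O/.O/XX/OX]+0
p2 X@[OO/.O/XX/.X]: (1,0)[OO/XO/XX/.X]+0* (3,0)[OO/.O/XX/XX]+0
p3 O@[OO/XO/XX/.X]: (3,0)[OO/XO/XX/OX]+0*
p4 X@[OO/XO/XX/OX] terminal +0; root [.O/.O/XX/.X] d9

O winning at [.O/.O/XX/.X]: False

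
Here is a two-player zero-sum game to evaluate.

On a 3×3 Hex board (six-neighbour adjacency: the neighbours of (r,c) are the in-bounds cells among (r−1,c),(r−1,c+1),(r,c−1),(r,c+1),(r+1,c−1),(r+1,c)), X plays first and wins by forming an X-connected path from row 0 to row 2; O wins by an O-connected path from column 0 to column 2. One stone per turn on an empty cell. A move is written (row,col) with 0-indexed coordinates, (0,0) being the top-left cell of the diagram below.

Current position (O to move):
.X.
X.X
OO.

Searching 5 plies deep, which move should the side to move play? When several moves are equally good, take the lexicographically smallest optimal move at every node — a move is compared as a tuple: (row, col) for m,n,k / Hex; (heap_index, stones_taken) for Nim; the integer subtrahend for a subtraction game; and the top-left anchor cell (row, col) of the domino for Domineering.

O's best at [.X./X.X/OO.]: (0,2)

[.X./X.X/OO.] O move#1: (0,0):-1/OX./X.X/OO., (0,2):+1/.XO/X.X/OO.*, (1,1):+1/.X./XOX/OO., (2,2):+1/.X./X.X/OOO
[.XO/X.X/OO.] X move#2: (0,0):-1/XXO/X.X/OO.*, (1,1):-1/.XO/XXX/OO., (2,2):-1/.XO/X.X/OOX
[XXO/X.X/OO.] O move#3: (1,1):+1/XXO/XOX/OO.*, (2,2):+1/XXO/X.X/OOO
[XXO/XOX/OO.] end (terminal -1, X#4); searched .X./X.X/OO. to 5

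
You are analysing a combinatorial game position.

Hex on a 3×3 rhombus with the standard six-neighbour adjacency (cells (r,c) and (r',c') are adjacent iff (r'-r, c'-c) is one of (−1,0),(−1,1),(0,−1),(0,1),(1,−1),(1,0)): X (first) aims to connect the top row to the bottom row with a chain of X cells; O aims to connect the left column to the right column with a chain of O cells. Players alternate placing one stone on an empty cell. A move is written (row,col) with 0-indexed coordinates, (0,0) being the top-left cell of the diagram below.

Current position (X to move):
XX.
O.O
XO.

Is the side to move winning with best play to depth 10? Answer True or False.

p1 X@[XX./O.O/XO.]: (0,2)[XXX/O.O/XO.]-1 (1,1)[XX./OXO/XO.]+1* (2,2)[XX./O.O/XOX]-1
p2 O@[XX./OXO/XO.] terminal -1; root [XX./O.O/XO.] d10

X winning at [XX./O.O/XO.]: True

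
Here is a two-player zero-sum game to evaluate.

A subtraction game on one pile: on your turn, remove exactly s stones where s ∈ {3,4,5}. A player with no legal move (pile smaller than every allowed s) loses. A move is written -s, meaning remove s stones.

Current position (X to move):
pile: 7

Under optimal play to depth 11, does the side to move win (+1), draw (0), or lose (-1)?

value(7, X) = +1

p1 X@[7]: -3[4]-1 -4[3]-1 -5[2]+1*
p2 O@[2] terminal -1; root [7] d11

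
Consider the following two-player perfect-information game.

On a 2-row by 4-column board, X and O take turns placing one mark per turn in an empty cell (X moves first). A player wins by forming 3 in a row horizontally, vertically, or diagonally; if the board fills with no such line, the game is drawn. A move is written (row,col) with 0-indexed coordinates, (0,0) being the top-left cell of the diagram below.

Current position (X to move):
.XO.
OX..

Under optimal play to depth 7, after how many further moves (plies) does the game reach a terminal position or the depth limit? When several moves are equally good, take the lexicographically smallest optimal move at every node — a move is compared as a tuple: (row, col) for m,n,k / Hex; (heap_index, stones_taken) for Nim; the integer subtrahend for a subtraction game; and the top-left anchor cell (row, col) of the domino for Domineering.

PV length from [.XO./OX..]: 4 plies

ply 1, X at .XO./OX.. | (0,0)=+0→XXO./OX..*; (0,3)=+0→.XOX/OX..; (1,2)=+0→.XO./OXX.; (1,3)=+0→.XO./OX.X
ply 2, O at XXO./OX.. | (0,3)=+0→XXOO/OX..*; (1,2)=+0→XXO./OXO.; (1,3)=+0→XXO./OX.O
ply 3, X at XXOO/OX.. | (1,2)=+0→XXOO/OXX.*; (1,3)=+0→XXOO/OX.X
ply 4, O at XXOO/OXX. | (1,3)=+0→XXOO/OXXO*
ply 5: XXOO/OXXO is terminal +0 (X); from .XO./OX.. depth 7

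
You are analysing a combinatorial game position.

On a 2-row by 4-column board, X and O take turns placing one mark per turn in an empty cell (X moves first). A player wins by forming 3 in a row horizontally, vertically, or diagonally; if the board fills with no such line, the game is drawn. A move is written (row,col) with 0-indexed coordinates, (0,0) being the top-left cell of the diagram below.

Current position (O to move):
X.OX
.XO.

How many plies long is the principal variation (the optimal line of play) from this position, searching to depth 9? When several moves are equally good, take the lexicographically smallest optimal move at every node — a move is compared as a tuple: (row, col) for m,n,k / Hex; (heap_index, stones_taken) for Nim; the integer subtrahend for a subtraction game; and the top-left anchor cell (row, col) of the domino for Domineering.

p1 O@[X.OX/.XO.]: (0,1)[XOOX/.XO.]+0* (1,0)[X.OX/OXO.]+0 (1,3)[X.OX/.XOO]+0
p2 X@[XOOX/.XO.]: (1,0)[XOOX/XXO.]+0* (1,3)[XOOX/.XOX]+0
p3 O@[XOOX/XXO.]: (1,3)[XOOX/XXOO]+0*
p4 X@[XOOX/XXOO] terminal +0; root [X.OX/.XO.] d9

PV length from [X.OX/.XO.]: 3 plies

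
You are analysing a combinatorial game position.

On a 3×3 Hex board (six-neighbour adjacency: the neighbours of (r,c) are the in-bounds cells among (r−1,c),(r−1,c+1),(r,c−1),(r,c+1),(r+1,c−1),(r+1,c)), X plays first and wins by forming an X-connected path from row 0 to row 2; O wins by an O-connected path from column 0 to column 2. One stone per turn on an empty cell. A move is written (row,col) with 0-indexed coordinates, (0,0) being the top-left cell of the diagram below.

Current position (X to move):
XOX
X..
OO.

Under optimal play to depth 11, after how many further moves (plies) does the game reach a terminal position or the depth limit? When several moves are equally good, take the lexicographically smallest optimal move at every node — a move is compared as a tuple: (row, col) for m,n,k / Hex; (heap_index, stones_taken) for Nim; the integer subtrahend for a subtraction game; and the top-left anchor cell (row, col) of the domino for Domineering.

PV length from [XOX/X../OO.]: 2 plies

p1 X@[XOX/X../OO.]: (1,1)[XOX/XX./OO.]-1* (1,2)[XOX/X.X/OO.]-1 (2,2)[XOX/X../OOX]-1
p2 O@[XOX/XX./OO.]: (1,2)[XOX/XXO/OO.]+1* (2,2)[XOX/XX./OOO]+1
p3 X@[XOX/XXO/OO.] terminal -1; root [XOX/X../OO.] d11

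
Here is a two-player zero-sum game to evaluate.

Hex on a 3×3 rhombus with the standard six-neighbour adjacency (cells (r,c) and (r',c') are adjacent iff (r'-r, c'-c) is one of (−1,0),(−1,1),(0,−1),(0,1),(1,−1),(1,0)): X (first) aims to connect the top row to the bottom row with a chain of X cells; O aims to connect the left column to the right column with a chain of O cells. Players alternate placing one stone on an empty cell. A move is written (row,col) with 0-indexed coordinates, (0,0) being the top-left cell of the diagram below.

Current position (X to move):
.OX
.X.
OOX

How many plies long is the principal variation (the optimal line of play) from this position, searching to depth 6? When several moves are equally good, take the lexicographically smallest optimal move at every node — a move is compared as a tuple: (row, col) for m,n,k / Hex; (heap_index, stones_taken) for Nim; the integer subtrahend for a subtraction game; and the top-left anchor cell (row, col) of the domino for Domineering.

PV length from [.OX/.X./OOX]: 1 ply

p1 X@[.OX/.X./OOX]: (0,0)[XOX/.X./OOX]-1 (1,0)[.OX/XX./OOX]-1 (1,2)[.OX/.XX/OOX]+1*
p2 O@[.OX/.XX/OOX] terminal -1; root [.OX/.X./OOX] d6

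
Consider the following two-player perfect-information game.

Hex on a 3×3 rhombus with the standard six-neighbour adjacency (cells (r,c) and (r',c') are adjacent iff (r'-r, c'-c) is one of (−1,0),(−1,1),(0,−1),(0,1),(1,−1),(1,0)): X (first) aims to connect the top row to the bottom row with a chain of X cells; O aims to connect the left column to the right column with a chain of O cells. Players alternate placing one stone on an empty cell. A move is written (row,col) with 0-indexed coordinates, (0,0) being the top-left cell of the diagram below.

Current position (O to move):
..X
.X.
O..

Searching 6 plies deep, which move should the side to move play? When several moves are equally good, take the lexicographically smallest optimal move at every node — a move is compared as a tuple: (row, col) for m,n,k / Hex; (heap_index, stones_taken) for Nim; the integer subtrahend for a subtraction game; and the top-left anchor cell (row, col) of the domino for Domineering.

O's best at [..X/.X./O..]: (2,1)

[..X/.X./O..] O move#1: (0,0):-1/O.X/.X./O.., (0,1):-1/.OX/.X./O.., (1,0):-1/..X/OX./O.., (1,2):-1/..X/.XO/O.., (2,1):+1/..X/.X./OO.*, (2,2):-1/..X/.X./O.O
[..X/.X./OO.] X move#2: (0,0):-1/X.X/.X./OO.*, (0,1):-1/.XX/.X./OO., (1,0):-1/..X/XX./OO., (1,2):-1/..X/.XX/OO., (2,2):-1/..X/.X./OOX
[X.X/.X./OO.] O move#3: (0,1):+1/XOX/.X./OO.*, (1,0):+1/X.X/OX./OO., (1,2):+1/X.X/.XO/OO., (2,2):+1/X.X/.X./OOO
[XOX/.X./OO.] X move#4: (1,0):-1/XOX/XX./OO.*, (1,2):-1/XOX/.XX/OO., (2,2):-1/XOX/.X./OOX
[XOX/XX./OO.] O move#5: (1,2):+1/XOX/XXO/OO.*, (2,2):+1/XOX/XX./OOO
[XOX/XXO/OO.] end (terminal -1, X#6); searched ..X/.X./O.. to 6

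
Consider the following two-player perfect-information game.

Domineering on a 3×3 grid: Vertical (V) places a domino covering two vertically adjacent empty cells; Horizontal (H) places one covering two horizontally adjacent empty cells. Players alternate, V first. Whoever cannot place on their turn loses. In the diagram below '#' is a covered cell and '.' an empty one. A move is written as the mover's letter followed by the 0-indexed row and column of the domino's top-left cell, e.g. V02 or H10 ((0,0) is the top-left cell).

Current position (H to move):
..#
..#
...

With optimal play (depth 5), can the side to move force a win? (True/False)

H winning at [..#/..#/...]: True

p1 H@[..#/..#/...]: H00[###/..#/...]-1 H10[..#/###/...]+1* H20[..#/..#/##.]-1 H21[..#/..#/.##]-1
p2 V@[..#/###/...] terminal -1; root [..#/..#/...] d5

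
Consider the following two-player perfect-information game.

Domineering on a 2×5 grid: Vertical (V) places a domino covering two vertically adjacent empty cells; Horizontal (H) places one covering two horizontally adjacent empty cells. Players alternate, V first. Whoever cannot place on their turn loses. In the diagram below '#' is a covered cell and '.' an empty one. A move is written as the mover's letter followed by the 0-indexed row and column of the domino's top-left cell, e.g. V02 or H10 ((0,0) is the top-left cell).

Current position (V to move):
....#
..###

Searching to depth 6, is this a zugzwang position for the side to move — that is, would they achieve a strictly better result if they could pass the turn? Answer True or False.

zugzwang(....#/..###, V) = False

[....#/..###] V move#1: V00:-1/#...#/#.###, V01:+1/.#..#/.####*
[.#..#/.####] H move#2: H02:-1/.####/.####*
[.####/.####] V move#3: V00:+1/#####/#####*
[#####/#####] end (terminal -1, H#4); searched ....#/..### to 6
pass branch (H moves first from the same position):
  | [....#/..###] H move#1: H00:+1/##..#/..###*, H01:-1/.##.#/..###, H02:-1/..###/..###, H10:+1/....#/#####
  | [##..#/..###] end (terminal -1, V#2); searched ....#/..### to 6
V moving scores +1; V passing scores -1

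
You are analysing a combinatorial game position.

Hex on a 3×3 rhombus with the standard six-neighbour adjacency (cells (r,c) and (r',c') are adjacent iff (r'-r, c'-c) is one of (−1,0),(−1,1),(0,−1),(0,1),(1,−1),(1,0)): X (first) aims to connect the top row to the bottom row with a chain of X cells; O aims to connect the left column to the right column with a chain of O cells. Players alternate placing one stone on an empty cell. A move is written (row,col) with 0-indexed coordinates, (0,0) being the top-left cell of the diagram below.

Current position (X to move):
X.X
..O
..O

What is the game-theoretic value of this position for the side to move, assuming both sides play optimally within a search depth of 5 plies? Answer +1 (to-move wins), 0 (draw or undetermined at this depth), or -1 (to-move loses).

value(X.X/..O/..O, X) = +1

[X.X/..O/..O] X move#1: (0,1):-1/XXX/..O/..O, (1,0):-1/X.X/X.O/..O, (1,1):+1/X.X/.XO/..O*, (2,0):+1/X.X/..O/X.O, (2,1):-1/X.X/..O/.XO
[X.X/.XO/..O] O move#2: (0,1):-1/XOX/.XO/..O*, (1,0):-1/X.X/OXO/..O, (2,0):-1/X.X/.XO/O.O, (2,1):-1/X.X/.XO/.OO
[XOX/.XO/..O] X move#3: (1,0):+1/XOX/XXO/..O*, (2,0):+1/XOX/.XO/X.O, (2,1):+1/XOX/.XO/.XO
[XOX/XXO/..O] O move#4: (2,0):-1/XOX/XXO/O.O*, (2,1):-1/XOX/XXO/.OO
[XOX/XXO/O.O] X move#5: (2,1):+1/XOX/XXO/OXO*
[XOX/XXO/OXO] end (terminal -1, O#6); searched X.X/..O/..O to 5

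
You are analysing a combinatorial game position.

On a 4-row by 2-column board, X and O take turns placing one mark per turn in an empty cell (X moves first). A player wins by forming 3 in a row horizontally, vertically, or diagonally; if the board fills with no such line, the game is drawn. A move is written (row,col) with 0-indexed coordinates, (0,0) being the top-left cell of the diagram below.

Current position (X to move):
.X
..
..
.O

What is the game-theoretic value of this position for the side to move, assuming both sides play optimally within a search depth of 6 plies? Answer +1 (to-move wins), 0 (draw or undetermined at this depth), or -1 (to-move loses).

p1 X@[.X/../../.O]: (0,0)[XX/../../.O]+0* (1,0)[.X/X./../.O]+0 (1,1)[.X/.X/../.O]+0 (2,0)[.X/../X./.O]+0 (2,1)[.X/../.X/.O]+0 (3,0)[.X/../../XO]+0
p2 O@[XX/../../.O]: (1,0)[XX/O./../.O]+0* (1,1)[XX/.O/../.O]+0 (2,0)[XX/../O./.O]+0 (2,1)[XX/../.O/.O]+0 (3,0)[XX/../../OO]+0
p3 X@[XX/O./../.O]: (1,1)[XX/OX/../.O]+0* (2,0)[XX/O./X./.O]+0 (2,1)[XX/O./.X/.O]+0 (3,0)[XX/O./../XO]+0
p4 O@[XX/OX/../.O]: (2,0)[XX/OX/O./.O]-1 (2,1)[XX/OX/.O/.O]+0* (3,0)[XX/OX/../OO]-1
p5 X@[XX/OX/.O/.O]: (2,0)[XX/OX/XO/.O]+0* (3,0)[XX/OX/.O/XO]+0
p6 O@[XX/OX/XO/.O]: (3,0)[XX/OX/XO/OO]+0*
p7 X@[XX/OX/XO/OO] terminal +0; root [.X/../../.O] d6

value(.X/../../.O, X) = 0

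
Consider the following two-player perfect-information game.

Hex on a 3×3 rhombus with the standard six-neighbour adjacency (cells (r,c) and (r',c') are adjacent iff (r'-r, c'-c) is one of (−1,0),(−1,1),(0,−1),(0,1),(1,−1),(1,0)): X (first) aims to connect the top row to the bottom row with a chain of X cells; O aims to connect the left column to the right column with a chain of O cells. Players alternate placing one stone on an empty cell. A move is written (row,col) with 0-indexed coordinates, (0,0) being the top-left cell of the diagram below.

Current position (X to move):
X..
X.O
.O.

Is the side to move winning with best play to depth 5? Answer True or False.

X winning at [X../X.O/.O.]: True

[X../X.O/.O.] X move#1: (0,1):-1/XX./X.O/.O., (0,2):-1/X.X/X.O/.O., (1,1):-1/X../XXO/.O., (2,0):+1/X../X.O/XO.*, (2,2):-1/X../X.O/.OX
[X../X.O/XO.] end (terminal -1, O#2); searched X../X.O/.O. to 5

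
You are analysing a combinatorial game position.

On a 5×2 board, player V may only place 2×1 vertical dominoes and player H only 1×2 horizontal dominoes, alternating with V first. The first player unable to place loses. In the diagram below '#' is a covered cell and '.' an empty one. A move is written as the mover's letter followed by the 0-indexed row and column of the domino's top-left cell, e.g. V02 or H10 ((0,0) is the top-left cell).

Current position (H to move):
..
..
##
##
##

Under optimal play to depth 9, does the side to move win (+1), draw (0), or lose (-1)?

value(../../##/##/##, H) = +1

p1 H@[../../##/##/##]: H00[##/../##/##/##]+1* H10[../##/##/##/##]+1
p2 V@[##/../##/##/##] terminal -1; root [../../##/##/##] d9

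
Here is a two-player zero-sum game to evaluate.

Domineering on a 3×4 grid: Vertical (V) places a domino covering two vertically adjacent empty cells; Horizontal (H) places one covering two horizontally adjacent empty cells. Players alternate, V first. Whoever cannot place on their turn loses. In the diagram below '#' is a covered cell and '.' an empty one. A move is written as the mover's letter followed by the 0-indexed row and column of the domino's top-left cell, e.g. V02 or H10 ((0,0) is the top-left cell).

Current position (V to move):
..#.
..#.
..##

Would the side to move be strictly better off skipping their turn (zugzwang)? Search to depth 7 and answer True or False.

zugzwang(..#./..#./..##, V) = False

p1 V@[..#./..#./..##]: V00[#.#./#.#./..##]+1* V01[.##./.##./..##]+1 V03[..##/..##/..##]-1 V10[..#./#.#./#.##]+1 V11[..#./.##./.###]+1
p2 H@[#.#./#.#./..##]: H20[#.#./#.#./####]-1*
p3 V@[#.#./#.#./####]: V01[###./###./####]+1* V03[#.##/#.##/####]+1
p4 H@[###./###./####] terminal -1; root [..#./..#./..##] d7
suppose V passes — search the same position with H to move:
pass> p1 H@[..#./..#./..##]: H00[###./..#./..##]-1 H10[..#./###./..##]+1* H20[..#./..#./####]-1
pass> p2 V@[..#./###./..##]: V03[..##/####/..##]-1*
pass> p3 H@[..##/####/..##]: H00[####/####/..##]+1* H20[..##/####/####]+1
pass> p4 V@[####/####/..##] terminal -1; root [..#./..#./..##] d7
for V: play +1, pass -1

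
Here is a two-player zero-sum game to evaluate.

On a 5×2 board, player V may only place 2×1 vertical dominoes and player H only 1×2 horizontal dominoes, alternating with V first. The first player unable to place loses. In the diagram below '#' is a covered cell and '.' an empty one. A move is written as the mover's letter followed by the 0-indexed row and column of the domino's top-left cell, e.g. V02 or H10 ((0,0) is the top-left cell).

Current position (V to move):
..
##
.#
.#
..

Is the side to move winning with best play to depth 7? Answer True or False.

ply 1, V at ../##/.#/.#/.. | V20=-1→../##/##/##/..*; V30=-1→../##/.#/##/#.
ply 2, H at ../##/##/##/.. | H00=+1→##/##/##/##/..*; H40=+1→../##/##/##/##
ply 3: ##/##/##/##/.. is terminal -1 (V); from ../##/.#/.#/.. depth 7

V winning at [../##/.#/.#/..]: False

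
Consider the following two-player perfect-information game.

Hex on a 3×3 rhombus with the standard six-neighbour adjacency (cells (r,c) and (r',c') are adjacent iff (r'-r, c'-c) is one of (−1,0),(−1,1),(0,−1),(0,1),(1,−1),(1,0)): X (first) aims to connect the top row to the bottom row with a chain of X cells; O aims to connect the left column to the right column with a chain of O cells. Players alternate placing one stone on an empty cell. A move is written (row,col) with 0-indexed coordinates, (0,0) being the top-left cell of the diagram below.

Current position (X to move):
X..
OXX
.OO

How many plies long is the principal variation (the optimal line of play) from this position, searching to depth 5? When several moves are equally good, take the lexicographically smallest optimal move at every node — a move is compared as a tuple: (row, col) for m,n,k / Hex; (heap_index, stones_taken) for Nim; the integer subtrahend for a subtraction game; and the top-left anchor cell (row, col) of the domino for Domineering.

PV length from [X../OXX/.OO]: 3 plies

p1 X@[X../OXX/.OO]: (0,1)[XX./OXX/.OO]-1 (0,2)[X.X/OXX/.OO]-1 (2,0)[X../OXX/XOO]+1*
p2 O@[X../OXX/XOO]: (0,1)[XO./OXX/XOO]-1* (0,2)[X.O/OXX/XOO]-1
p3 X@[XO./OXX/XOO]: (0,2)[XOX/OXX/XOO]+1*
p4 O@[XOX/OXX/XOO] terminal -1; root [X../OXX/.OO] d5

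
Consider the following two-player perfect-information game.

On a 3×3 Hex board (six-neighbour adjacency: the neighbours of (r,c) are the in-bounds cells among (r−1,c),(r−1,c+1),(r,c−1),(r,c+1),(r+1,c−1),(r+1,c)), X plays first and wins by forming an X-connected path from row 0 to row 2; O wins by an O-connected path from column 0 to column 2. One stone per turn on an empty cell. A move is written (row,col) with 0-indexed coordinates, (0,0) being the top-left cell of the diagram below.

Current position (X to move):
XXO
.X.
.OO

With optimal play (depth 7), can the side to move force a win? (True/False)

ply 1, X at XXO/.X./.OO | (1,0)=-1→XXO/XX./.OO; (1,2)=-1→XXO/.XX/.OO; (2,0)=+1→XXO/.X./XOO*
ply 2: XXO/.X./XOO is terminal -1 (O); from XXO/.X./.OO depth 7

X winning at [XXO/.X./.OO]: True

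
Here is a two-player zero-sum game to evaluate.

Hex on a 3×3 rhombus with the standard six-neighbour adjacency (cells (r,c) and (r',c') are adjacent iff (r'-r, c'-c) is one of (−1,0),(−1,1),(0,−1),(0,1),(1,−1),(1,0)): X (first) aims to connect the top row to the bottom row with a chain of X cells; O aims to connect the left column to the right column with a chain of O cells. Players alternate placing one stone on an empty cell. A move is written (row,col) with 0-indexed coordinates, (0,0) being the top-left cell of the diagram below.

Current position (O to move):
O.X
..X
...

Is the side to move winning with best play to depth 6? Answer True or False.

p1 O@[O.X/..X/...]: (0,1)[OOX/..X/...]-1* (1,0)[O.X/O.X/...]-1 (1,1)[O.X/.OX/...]-1 (2,0)[O.X/..X/O..]-1 (2,1)[O.X/..X/.O.]-1 (2,2)[O.X/..X/..O]-1
p2 X@[OOX/..X/...]: (1,0)[OOX/X.X/...]+1* (1,1)[OOX/.XX/...]+1 (2,0)[OOX/..X/X..]+1 (2,1)[OOX/..X/.X.]+1 (2,2)[OOX/..X/..X]+1
p3 O@[OOX/X.X/...]: (1,1)[OOX/XOX/...]-1* (2,0)[OOX/X.X/O..]-1 (2,1)[OOX/X.X/.O.]-1 (2,2)[OOX/X.X/..O]-1
p4 X@[OOX/XOX/...]: (2,0)[OOX/XOX/X..]+1* (2,1)[OOX/XOX/.X.]+1 (2,2)[OOX/XOX/..X]+1
p5 O@[OOX/XOX/X..]: (2,1)[OOX/XOX/XO.]-1* (2,2)[OOX/XOX/X.O]-1
p6 X@[OOX/XOX/XO.]: (2,2)[OOX/XOX/XOX]+1*
p7 O@[OOX/XOX/XOX] terminal -1; root [O.X/..X/...] d6

O winning at [O.X/..X/...]: False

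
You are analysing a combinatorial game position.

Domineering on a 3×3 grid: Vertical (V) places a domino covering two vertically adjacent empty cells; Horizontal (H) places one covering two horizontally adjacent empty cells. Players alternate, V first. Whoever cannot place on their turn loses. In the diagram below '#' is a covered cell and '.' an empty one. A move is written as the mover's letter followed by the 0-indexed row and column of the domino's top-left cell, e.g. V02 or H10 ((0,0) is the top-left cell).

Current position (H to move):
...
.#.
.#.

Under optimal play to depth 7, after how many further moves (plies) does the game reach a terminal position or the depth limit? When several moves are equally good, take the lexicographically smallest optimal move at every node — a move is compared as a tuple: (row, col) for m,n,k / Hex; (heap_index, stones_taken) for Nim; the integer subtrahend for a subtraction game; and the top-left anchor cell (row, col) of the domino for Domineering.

[.../.#./.#.] H move#1: H00:-1/##./.#./.#.*, H01:-1/.##/.#./.#.
[##./.#./.#.] V move#2: V02:+1/###/.##/.#.*, V10:+1/##./##./##., V12:+1/##./.##/.##
[###/.##/.#.] end (terminal -1, H#3); searched .../.#./.#. to 7

PV length from [.../.#./.#.]: 2 plies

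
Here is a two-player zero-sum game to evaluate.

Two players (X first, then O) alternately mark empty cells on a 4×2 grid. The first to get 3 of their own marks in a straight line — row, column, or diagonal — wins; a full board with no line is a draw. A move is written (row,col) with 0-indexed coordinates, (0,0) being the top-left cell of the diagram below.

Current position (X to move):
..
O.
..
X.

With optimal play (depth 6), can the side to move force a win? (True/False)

X winning at [../O./../X.]: False

[../O./../X.] X move#1: (0,0):+0/X./O./../X.*, (0,1):+0/.X/O./../X., (1,1):+0/../OX/../X., (2,0):+0/../O./X./X., (2,1):+0/../O./.X/X., (3,1):+0/../O./../XX
[X./O./../X.] O move#2: (0,1):+0/XO/O./../X.*, (1,1):+0/X./OO/../X., (2,0):+0/X./O./O./X., (2,1):+0/X./O./.O/X., (3,1):+0/X./O./../XO
[XO/O./../X.] X move#3: (1,1):+0/XO/OX/../X.*, (2,0):+0/XO/O./X./X., (2,1):+0/XO/O./.X/X., (3,1):+0/XO/O./../XX
[XO/OX/../X.] O move#4: (2,0):+0/XO/OX/O./X.*, (2,1):+0/XO/OX/.O/X., (3,1):+0/XO/OX/../XO
[XO/OX/O./X.] X move#5: (2,1):+0/XO/OX/OX/X.*, (3,1):+0/XO/OX/O./XX
[XO/OX/OX/X.] O move#6: (3,1):+0/XO/OX/OX/XO*
[XO/OX/OX/XO] end (terminal +0, X#7); searched ../O./../X. to 6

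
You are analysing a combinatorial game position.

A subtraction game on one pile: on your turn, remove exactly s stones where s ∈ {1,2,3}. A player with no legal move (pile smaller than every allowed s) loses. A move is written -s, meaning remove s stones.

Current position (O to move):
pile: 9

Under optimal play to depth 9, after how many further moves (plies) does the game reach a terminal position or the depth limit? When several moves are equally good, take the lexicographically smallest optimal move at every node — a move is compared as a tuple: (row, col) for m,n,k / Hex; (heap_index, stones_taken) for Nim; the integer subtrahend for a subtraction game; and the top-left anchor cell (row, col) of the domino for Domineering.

p1 O@[9]: -1[8]+1* -2[7]-1 -3[6]-1
p2 X@[8]: -1[7]-1* -2[6]-1 -3[5]-1
p3 O@[7]: -1[6]-1 -2[5]-1 -3[4]+1*
p4 X@[4]: -1[3]-1* -2[2]-1 -3[1]-1
p5 O@[3]: -1[2]-1 -2[1]-1 -3[0]+1*
p6 X@[0] terminal -1; root [9] d9

PV length from [9]: 5 plies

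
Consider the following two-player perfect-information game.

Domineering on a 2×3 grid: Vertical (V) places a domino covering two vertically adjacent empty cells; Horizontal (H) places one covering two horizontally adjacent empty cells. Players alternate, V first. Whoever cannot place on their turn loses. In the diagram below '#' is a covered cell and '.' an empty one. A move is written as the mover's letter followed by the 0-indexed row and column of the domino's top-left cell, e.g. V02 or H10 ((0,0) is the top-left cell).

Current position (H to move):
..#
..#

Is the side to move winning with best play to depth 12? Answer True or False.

[..#/..#] H move#1: H00:+1/###/..#*, H10:+1/..#/###
[###/..#] end (terminal -1, V#2); searched ..#/..# to 12

H winning at [..#/..#]: True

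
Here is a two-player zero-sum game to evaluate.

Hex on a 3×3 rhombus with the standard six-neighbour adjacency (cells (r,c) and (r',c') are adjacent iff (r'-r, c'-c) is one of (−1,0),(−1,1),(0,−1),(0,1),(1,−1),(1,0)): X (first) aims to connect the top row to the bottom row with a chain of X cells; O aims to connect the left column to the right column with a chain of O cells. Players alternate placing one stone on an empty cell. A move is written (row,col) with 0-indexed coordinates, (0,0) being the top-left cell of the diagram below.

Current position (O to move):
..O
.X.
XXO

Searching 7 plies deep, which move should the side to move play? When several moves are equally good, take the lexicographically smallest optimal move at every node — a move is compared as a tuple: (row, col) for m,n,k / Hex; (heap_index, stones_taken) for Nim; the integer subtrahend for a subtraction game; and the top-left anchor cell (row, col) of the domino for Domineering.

ply 1, O at ..O/.X./XXO | (0,0)=-1→O.O/.X./XXO; (0,1)=+1→.OO/.X./XXO*; (1,0)=-1→..O/OX./XXO; (1,2)=-1→..O/.XO/XXO
ply 2, X at .OO/.X./XXO | (0,0)=-1→XOO/.X./XXO*; (1,0)=-1→.OO/XX./XXO; (1,2)=-1→.OO/.XX/XXO
ply 3, O at XOO/.X./XXO | (1,0)=+1→XOO/OX./XXO*; (1,2)=-1→XOO/.XO/XXO
ply 4: XOO/OX./XXO is terminal -1 (X); from ..O/.X./XXO depth 7

O's best at [..O/.X./XXO]: (0,1)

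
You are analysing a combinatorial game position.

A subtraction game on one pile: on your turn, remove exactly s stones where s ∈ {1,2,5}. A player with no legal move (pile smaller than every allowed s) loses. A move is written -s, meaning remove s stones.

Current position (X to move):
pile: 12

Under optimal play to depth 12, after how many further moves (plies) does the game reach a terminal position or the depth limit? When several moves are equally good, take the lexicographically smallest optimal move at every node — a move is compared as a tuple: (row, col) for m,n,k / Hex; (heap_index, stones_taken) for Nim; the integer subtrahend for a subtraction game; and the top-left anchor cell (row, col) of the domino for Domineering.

PV length from [12]: 8 plies

p1 X@[12]: -1[11]-1* -2[10]-1 -5[7]-1
p2 O@[11]: -1[10]-1 -2[9]+1* -5[6]+1
p3 X@[9]: -1[8]-1* -2[7]-1 -5[4]-1
p4 O@[8]: -1[7]-1 -2[6]+1* -5[3]+1
p5 X@[6]: -1[5]-1* -2[4]-1 -5[1]-1
p6 O@[5]: -1[4]-1 -2[3]+1* -5[0]+1
p7 X@[3]: -1[2]-1* -2[1]-1
p8 O@[2]: -1[1]-1 -2[0]+1*
p9 X@[0] terminal -1; root [12] d12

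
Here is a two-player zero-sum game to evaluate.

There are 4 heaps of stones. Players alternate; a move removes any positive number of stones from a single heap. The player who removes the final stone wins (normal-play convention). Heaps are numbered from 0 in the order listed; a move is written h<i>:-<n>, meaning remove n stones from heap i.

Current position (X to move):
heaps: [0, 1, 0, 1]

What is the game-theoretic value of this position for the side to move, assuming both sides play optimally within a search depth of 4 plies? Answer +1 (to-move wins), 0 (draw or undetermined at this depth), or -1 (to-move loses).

value((0,1,0,1), X) = -1

ply 1, X at (0,1,0,1) | h1:-1=-1→(0,0,0,1)*; h3:-1=-1→(0,1,0,0)
ply 2, O at (0,0,0,1) | h3:-1=+1→(0,0,0,0)*
ply 3: (0,0,0,0) is terminal -1 (X); from (0,1,0,1) depth 4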